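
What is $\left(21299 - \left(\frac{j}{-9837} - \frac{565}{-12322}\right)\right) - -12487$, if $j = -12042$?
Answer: $\frac{455010919175}{13467946} \approx 33785.0$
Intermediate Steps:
$\left(21299 - \left(\frac{j}{-9837} - \frac{565}{-12322}\right)\right) - -12487 = \left(21299 - \left(- \frac{12042}{-9837} - \frac{565}{-12322}\right)\right) - -12487 = \left(21299 - \left(\left(-12042\right) \left(- \frac{1}{9837}\right) - - \frac{565}{12322}\right)\right) + 12487 = \left(21299 - \left(\frac{1338}{1093} + \frac{565}{12322}\right)\right) + 12487 = \left(21299 - \frac{17104381}{13467946}\right) + 12487 = \frac{286836677473}{13467946} + 12487 = \frac{455010919175}{13467946}$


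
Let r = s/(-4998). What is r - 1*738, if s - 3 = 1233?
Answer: -614960/833 ≈ -738.25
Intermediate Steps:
s = 1236 (s = 3 + 1233 = 1236)
r = -206/833 (r = 1236/(-4998) = 1236*(-1/4998) = -206/833 ≈ -0.24730)
r - 1*738 = -206/833 - 1*738 = -206/833 - 738 = -614960/833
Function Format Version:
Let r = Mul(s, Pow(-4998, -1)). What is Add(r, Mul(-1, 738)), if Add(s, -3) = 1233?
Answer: Rational(-614960, 833) ≈ -738.25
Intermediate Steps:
s = 1236 (s = Add(3, 1233) = 1236)
r = Rational(-206, 833) (r = Mul(1236, Pow(-4998, -1)) = Mul(1236, Rational(-1, 4998)) = Rational(-206, 833) ≈ -0.24730)
Add(r, Mul(-1, 738)) = Add(Rational(-206, 833), Mul(-1, 738)) = Add(Rational(-206, 833), -738) = Rational(-614960, 833)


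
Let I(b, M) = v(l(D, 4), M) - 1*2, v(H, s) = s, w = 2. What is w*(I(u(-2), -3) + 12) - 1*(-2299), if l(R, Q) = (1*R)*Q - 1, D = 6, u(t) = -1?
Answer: 2313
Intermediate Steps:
l(R, Q) = -1 + Q*R (l(R, Q) = R*Q - 1 = Q*R - 1 = -1 + Q*R)
I(b, M) = -2 + M (I(b, M) = M - 1*2 = M - 2 = -2 + M)
w*(I(u(-2), -3) + 12) - 1*(-2299) = 2*((-2 - 3) + 12) - 1*(-2299) = 2*(-5 + 12) + 2299 = 2*7 + 2299 = 14 + 2299 = 2313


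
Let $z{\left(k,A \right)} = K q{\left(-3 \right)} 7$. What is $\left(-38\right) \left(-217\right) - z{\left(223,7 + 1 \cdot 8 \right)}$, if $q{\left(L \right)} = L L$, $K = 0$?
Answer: $8246$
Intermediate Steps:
$q{\left(L \right)} = L^{2}$
$z{\left(k,A \right)} = 0$ ($z{\left(k,A \right)} = 0 \left(-3\right)^{2} \cdot 7 = 0 \cdot 9 \cdot 7 = 0 \cdot 7 = 0$)
$\left(-38\right) \left(-217\right) - z{\left(223,7 + 1 \cdot 8 \right)} = \left(-38\right) \left(-217\right) - 0 = 8246 + 0 = 8246$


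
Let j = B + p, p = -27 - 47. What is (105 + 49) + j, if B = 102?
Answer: 182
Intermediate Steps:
p = -74
j = 28 (j = 102 - 74 = 28)
(105 + 49) + j = (105 + 49) + 28 = 154 + 28 = 182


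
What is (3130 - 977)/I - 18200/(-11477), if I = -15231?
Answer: 252494219/174806187 ≈ 1.4444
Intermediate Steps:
(3130 - 977)/I - 18200/(-11477) = (3130 - 977)/(-15231) - 18200/(-11477) = 2153*(-1/15231) - 18200*(-1/11477) = -2153/15231 + 18200/11477 = 252494219/174806187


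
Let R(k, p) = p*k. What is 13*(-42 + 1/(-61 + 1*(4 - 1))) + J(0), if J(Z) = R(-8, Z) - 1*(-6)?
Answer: -31333/58 ≈ -540.22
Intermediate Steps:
R(k, p) = k*p
J(Z) = 6 - 8*Z (J(Z) = -8*Z - 1*(-6) = -8*Z + 6 = 6 - 8*Z)
13*(-42 + 1/(-61 + 1*(4 - 1))) + J(0) = 13*(-42 + 1/(-61 + 1*(4 - 1))) + (6 - 8*0) = 13*(-42 + 1/(-61 + 1*3)) + (6 + 0) = 13*(-42 + 1/(-61 + 3)) + 6 = 13*(-42 + 1/(-58)) + 6 = 13*(-42 - 1/58) + 6 = 13*(-2437/58) + 6 = -31681/58 + 6 = -31333/58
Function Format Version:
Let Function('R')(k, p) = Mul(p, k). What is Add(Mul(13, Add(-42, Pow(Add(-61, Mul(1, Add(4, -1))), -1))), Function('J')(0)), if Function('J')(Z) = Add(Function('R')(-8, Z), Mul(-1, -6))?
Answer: Rational(-31333, 58) ≈ -540.22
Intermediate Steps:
Function('R')(k, p) = Mul(k, p)
Function('J')(Z) = Add(6, Mul(-8, Z)) (Function('J')(Z) = Add(Mul(-8, Z), Mul(-1, -6)) = Add(Mul(-8, Z), 6) = Add(6, Mul(-8, Z)))
Add(Mul(13, Add(-42, Pow(Add(-61, Mul(1, Add(4, -1))), -1))), Function('J')(0)) = Add(Mul(13, Add(-42, Pow(Add(-61, Mul(1, Add(4, -1))), -1))), Add(6, Mul(-8, 0))) = Add(Mul(13, Add(-42, Pow(Add(-61, Mul(1, 3)), -1))), Add(6, 0)) = Add(Mul(13, Add(-42, Pow(Add(-61, 3), -1))), 6) = Add(Mul(13, Add(-42, Pow(-58, -1))), 6) = Add(Mul(13, Add(-42, Rational(-1, 58))), 6) = Add(Mul(13, Rational(-2437, 58)), 6) = Add(Rational(-31681, 58), 6) = Rational(-31333, 58)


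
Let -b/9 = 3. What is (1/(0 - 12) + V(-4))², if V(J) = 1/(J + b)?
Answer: 1849/138384 ≈ 0.013361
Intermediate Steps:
b = -27 (b = -9*3 = -27)
V(J) = 1/(-27 + J) (V(J) = 1/(J - 27) = 1/(-27 + J))
(1/(0 - 12) + V(-4))² = (1/(0 - 12) + 1/(-27 - 4))² = (1/(-12) + 1/(-31))² = (-1/12 - 1/31)² = (-43/372)² = 1849/138384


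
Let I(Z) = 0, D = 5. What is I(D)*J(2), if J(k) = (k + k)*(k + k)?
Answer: 0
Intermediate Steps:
J(k) = 4*k² (J(k) = (2*k)*(2*k) = 4*k²)
I(D)*J(2) = 0*(4*2²) = 0*(4*4) = 0*16 = 0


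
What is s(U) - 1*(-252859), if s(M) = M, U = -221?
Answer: 252638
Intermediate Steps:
s(U) - 1*(-252859) = -221 - 1*(-252859) = -221 + 252859 = 252638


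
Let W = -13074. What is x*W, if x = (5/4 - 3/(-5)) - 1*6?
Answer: 542571/10 ≈ 54257.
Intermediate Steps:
x = -83/20 (x = (5*(¼) - 3*(-⅕)) - 6 = (5/4 + ⅗) - 6 = 37/20 - 6 = -83/20 ≈ -4.1500)
x*W = -83/20*(-13074) = 542571/10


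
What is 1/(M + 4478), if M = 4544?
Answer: 1/9022 ≈ 0.00011084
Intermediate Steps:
1/(M + 4478) = 1/(4544 + 4478) = 1/9022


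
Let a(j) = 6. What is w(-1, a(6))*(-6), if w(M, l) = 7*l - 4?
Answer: -228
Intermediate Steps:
w(M, l) = -4 + 7*l
w(-1, a(6))*(-6) = (-4 + 7*6)*(-6) = (-4 + 42)*(-6) = 38*(-6) = -228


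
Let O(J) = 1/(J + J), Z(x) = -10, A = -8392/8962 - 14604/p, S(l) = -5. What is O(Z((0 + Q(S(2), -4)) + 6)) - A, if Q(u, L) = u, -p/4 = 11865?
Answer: 41022741/70889420 ≈ 0.57869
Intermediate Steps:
p = -47460 (p = -4*11865 = -47460)
A = -11141803/17722355 (A = -8392/8962 - 14604/(-47460) = -8392*1/8962 - 14604*(-1/47460) = -4196/4481 + 1217/3955 = -11141803/17722355 ≈ -0.62869)
O(J) = 1/(2*J)
O(Z((0 + Q(S(2), -4)) + 6)) - A = (1/2)/(-10) - 1*(-11141803/17722355) = (1/2)*(-1/10) + 11141803/17722355 = -1/20 + 11141803/17722355 = 41022741/70889420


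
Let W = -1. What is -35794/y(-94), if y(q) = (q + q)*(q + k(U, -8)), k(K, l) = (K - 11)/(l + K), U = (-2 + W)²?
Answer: -17897/9024 ≈ -1.9833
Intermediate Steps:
U = 9 (U = (-2 - 1)² = (-3)² = 9)
k(K, l) = (-11 + K)/(K + l)
y(q) = 2*q*(-2 + q) (y(q) = (q + q)*(q + (-11 + 9)/(9 - 8)) = (2*q)*(q - 2/1) = (2*q)*(q + 1*(-2)) = (2*q)*(q - 2) = (2*q)*(-2 + q) = 2*q*(-2 + q))
-35794/y(-94) = -35794*(-1/(188*(-2 - 94))) = -35794/(2*(-94)*(-96)) = -35794/18048 = -35794*1/18048 = -17897/9024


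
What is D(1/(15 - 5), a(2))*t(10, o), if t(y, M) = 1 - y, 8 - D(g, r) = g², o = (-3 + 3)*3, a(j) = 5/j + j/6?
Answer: -7191/100 ≈ -71.910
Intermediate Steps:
a(j) = 5/j + j/6 (a(j) = 5/j + j*(⅙) = 5/j + j/6)
o = 0 (o = 0*3 = 0)
D(g, r) = 8 - g²
D(1/(15 - 5), a(2))*t(10, o) = (8 - (1/(15 - 5))²)*(1 - 1*10) = (8 - (1/10)²)*(1 - 10) = (8 - (⅒)²)*(-9) = (8 - 1*1/100)*(-9) = (8 - 1/100)*(-9) = (799/100)*(-9) = -7191/100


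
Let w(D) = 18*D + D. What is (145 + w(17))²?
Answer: 219024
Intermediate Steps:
w(D) = 19*D
(145 + w(17))² = (145 + 19*17)² = (145 + 323)² = 468² = 219024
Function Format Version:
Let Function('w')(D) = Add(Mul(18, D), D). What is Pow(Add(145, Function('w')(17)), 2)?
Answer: 219024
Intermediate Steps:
Function('w')(D) = Mul(19, D)
Pow(Add(145, Function('w')(17)), 2) = Pow(Add(145, Mul(19, 17)), 2) = Pow(Add(145, 323), 2) = Pow(468, 2) = 219024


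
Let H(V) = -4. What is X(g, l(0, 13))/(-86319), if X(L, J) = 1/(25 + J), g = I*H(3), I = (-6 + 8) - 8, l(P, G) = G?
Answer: -1/3280122 ≈ -3.0487e-7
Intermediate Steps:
I = -6 (I = 2 - 8 = -6)
g = 24 (g = -6*(-4) = 24)
X(g, l(0, 13))/(-86319) = 1/((25 + 13)*(-86319)) = -1/86319/38 = (1/38)*(-1/86319) = -1/3280122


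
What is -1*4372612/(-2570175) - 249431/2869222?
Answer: 11904913227439/7374402653850 ≈ 1.6144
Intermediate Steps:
-1*4372612/(-2570175) - 249431/2869222 = -4372612*(-1/2570175) - 249431*1/2869222 = 4372612/2570175 - 249431/2869222 = 11904913227439/7374402653850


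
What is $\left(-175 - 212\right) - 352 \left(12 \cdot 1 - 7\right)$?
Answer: $-2147$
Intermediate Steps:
$\left(-175 - 212\right) - 352 \left(12 \cdot 1 - 7\right) = -387 - 352 \left(12 - 7\right) = -387 - 1760 = -2147$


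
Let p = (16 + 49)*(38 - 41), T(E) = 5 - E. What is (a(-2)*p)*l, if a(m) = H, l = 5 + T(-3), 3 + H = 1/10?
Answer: 14703/2 ≈ 7351.5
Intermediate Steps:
H = -29/10 (H = -3 + 1/10 = -29/10 ≈ -2.9000)
l = 13 (l = 5 + (5 - 1*(-3)) = 5 + (5 + 3) = 5 + 8 = 13)
a(m) = -29/10
p = -195 (p = 65*(-3) = -195)
(a(-2)*p)*l = -29/10*(-195)*13 = (1131/2)*13 = 14703/2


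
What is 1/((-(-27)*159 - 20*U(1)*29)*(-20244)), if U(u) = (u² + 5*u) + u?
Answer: -1/4716852 ≈ -2.1201e-7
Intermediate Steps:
U(u) = u² + 6*u
1/((-(-27)*159 - 20*U(1)*29)*(-20244)) = 1/((-(-27)*159 - 20*(6 + 1)*29)*(-20244)) = -1/20244/(-27*(-159) - 20*7*29) = -1/20244/(4293 - 20*7*29) = -1/20244/(4293 - 140*29) = -1/20244/(4293 - 4060) = -1/20244/233 = (1/233)*(-1/20244) = -1/4716852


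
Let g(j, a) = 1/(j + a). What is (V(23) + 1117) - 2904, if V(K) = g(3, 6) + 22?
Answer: -15884/9 ≈ -1764.9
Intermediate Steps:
g(j, a) = 1/(a + j)
V(K) = 199/9 (V(K) = 1/(6 + 3) + 22 = 1/9 + 22 = ⅑ + 22 = 199/9)
(V(23) + 1117) - 2904 = (199/9 + 1117) - 2904 = 10252/9 - 2904 = -15884/9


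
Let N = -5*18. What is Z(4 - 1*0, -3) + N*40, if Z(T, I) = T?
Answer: -3596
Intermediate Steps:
N = -90
Z(4 - 1*0, -3) + N*40 = (4 - 1*0) - 90*40 = (4 + 0) - 3600 = 4 - 3600 = -3596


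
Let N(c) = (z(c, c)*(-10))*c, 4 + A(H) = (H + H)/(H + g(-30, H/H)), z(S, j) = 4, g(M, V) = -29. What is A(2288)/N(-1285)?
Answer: -223/5805630 ≈ -3.8411e-5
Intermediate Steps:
A(H) = -4 + 2*H/(-29 + H) (A(H) = -4 + (H + H)/(H - 29) = -4 + (2*H)/(-29 + H) = -4 + 2*H/(-29 + H))
N(c) = -40*c (N(c) = (4*(-10))*c = -40*c)
A(2288)/N(-1285) = (2*(58 - 1*2288)/(-29 + 2288))/((-40*(-1285))) = (2*(58 - 2288)/2259)/51400 = (2*(1/2259)*(-2230))*(1/51400) = -4460/2259*1/51400 = -223/5805630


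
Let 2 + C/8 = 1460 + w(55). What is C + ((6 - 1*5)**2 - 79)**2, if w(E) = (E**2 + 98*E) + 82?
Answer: 85724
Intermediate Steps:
w(E) = 82 + E**2 + 98*E
C = 79640 (C = -16 + 8*(1460 + (82 + 55**2 + 98*55)) = -16 + 8*(1460 + (82 + 3025 + 5390)) = -16 + 8*(1460 + 8497) = -16 + 8*9957 = -16 + 79656 = 79640)
C + ((6 - 1*5)**2 - 79)**2 = 79640 + ((6 - 1*5)**2 - 79)**2 = 79640 + ((6 - 5)**2 - 79)**2 = 79640 + (1**2 - 79)**2 = 79640 + (1 - 79)**2 = 79640 + (-78)**2 = 79640 + 6084 = 85724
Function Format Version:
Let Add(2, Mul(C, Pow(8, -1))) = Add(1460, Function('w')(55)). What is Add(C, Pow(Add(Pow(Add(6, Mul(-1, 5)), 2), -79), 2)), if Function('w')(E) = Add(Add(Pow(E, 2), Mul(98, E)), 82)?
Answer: 85724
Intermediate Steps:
Function('w')(E) = Add(82, Pow(E, 2), Mul(98, E))
C = 79640 (C = Add(-16, Mul(8, Add(1460, Add(82, Pow(55, 2), Mul(98, 55))))) = Add(-16, Mul(8, Add(1460, Add(82, 3025, 5390)))) = Add(-16, Mul(8, Add(1460, 8497))) = Add(-16, Mul(8, 9957)) = Add(-16, 79656) = 79640)
Add(C, Pow(Add(Pow(Add(6, Mul(-1, 5)), 2), -79), 2)) = Add(79640, Pow(Add(Pow(Add(6, Mul(-1, 5)), 2), -79), 2)) = Add(79640, Pow(Add(Pow(Add(6, -5), 2), -79), 2)) = Add(79640, Pow(Add(Pow(1, 2), -79), 2)) = Add(79640, Pow(Add(1, -79), 2)) = Add(79640, Pow(-78, 2)) = Add(79640, 6084) = 85724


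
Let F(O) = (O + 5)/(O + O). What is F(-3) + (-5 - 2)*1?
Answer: -22/3 ≈ -7.3333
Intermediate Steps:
F(O) = (5 + O)/(2*O) (F(O) = (5 + O)/((2*O)) = (5 + O)*(1/(2*O)) = (5 + O)/(2*O))
F(-3) + (-5 - 2)*1 = (1/2)*(5 - 3)/(-3) + (-5 - 2)*1 = (1/2)*(-1/3)*2 - 7*1 = -1/3 - 7 = -22/3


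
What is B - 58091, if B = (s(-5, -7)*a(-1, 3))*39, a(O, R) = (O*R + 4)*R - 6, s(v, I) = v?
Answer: -57506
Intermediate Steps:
a(O, R) = -6 + R*(4 + O*R) (a(O, R) = (4 + O*R)*R - 6 = R*(4 + O*R) - 6 = -6 + R*(4 + O*R))
B = 585 (B = -5*(-6 + 4*3 - 1*3²)*39 = -5*(-6 + 12 - 1*9)*39 = -5*(-6 + 12 - 9)*39 = -5*(-3)*39 = 15*39 = 585)
B - 58091 = 585 - 58091 = -57506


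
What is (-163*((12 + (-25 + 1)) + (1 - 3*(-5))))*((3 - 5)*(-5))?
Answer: -6520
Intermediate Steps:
(-163*((12 + (-25 + 1)) + (1 - 3*(-5))))*((3 - 5)*(-5)) = (-163*((12 - 24) + (1 + 15)))*(-2*(-5)) = -163*(-12 + 16)*10 = -163*4*10 = -652*10 = -6520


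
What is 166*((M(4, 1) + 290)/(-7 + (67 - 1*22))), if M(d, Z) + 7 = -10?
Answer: 22659/19 ≈ 1192.6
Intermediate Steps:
M(d, Z) = -17 (M(d, Z) = -7 - 10 = -17)
166*((M(4, 1) + 290)/(-7 + (67 - 1*22))) = 166*((-17 + 290)/(-7 + (67 - 1*22))) = 166*(273/(-7 + (67 - 22))) = 166*(273/(-7 + 45)) = 166*(273/38) = 22659/19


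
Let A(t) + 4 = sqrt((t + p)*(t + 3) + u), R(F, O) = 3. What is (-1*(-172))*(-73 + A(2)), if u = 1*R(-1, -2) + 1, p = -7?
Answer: -13244 + 172*I*sqrt(21) ≈ -13244.0 + 788.2*I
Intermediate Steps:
u = 4 (u = 1*3 + 1 = 3 + 1 = 4)
A(t) = -4 + sqrt(4 + (-7 + t)*(3 + t)) (A(t) = -4 + sqrt((t - 7)*(t + 3) + 4) = -4 + sqrt((-7 + t)*(3 + t) + 4) = -4 + sqrt(4 + (-7 + t)*(3 + t)))
(-1*(-172))*(-73 + A(2)) = (-1*(-172))*(-73 + (-4 + sqrt(-17 + 2**2 - 4*2))) = 172*(-73 + (-4 + sqrt(-17 + 4 - 8))) = 172*(-73 + (-4 + sqrt(-21))) = 172*(-73 + (-4 + I*sqrt(21))) = 172*(-77 + I*sqrt(21)) = -13244 + 172*I*sqrt(21)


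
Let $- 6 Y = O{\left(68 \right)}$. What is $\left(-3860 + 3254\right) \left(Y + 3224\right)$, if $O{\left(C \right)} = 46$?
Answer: $-1949098$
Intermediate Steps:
$Y = - \frac{23}{3}$ ($Y = \left(- \frac{1}{6}\right) 46 = - \frac{23}{3} \approx -7.6667$)
$\left(-3860 + 3254\right) \left(Y + 3224\right) = \left(-3860 + 3254\right) \left(- \frac{23}{3} + 3224\right) = \left(-606\right) \frac{9649}{3} = -1949098$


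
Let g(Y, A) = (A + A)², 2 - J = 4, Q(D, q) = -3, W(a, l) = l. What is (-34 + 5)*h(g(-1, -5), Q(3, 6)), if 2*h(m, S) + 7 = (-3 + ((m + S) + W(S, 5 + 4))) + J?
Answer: -1363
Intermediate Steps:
J = -2 (J = 2 - 1*4 = 2 - 4 = -2)
g(Y, A) = 4*A² (g(Y, A) = (2*A)² = 4*A²)
h(m, S) = -3/2 + S/2 + m/2 (h(m, S) = -7/2 + ((-3 + ((m + S) + (5 + 4))) - 2)/2 = -7/2 + ((-3 + ((S + m) + 9)) - 2)/2 = -7/2 + ((-3 + (9 + S + m)) - 2)/2 = -7/2 + ((6 + S + m) - 2)/2 = -7/2 + (4 + S + m)/2 = -7/2 + (2 + S/2 + m/2) = -3/2 + S/2 + m/2)
(-34 + 5)*h(g(-1, -5), Q(3, 6)) = (-34 + 5)*(-3/2 + (½)*(-3) + (4*(-5)²)/2) = -29*(-3/2 - 3/2 + (4*25)/2) = -29*(-3/2 - 3/2 + (½)*100) = -29*(-3/2 - 3/2 + 50) = -29*47 = -1363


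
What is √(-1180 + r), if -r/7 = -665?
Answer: 5*√139 ≈ 58.949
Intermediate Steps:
r = 4655 (r = -7*(-665) = 4655)
√(-1180 + r) = √(-1180 + 4655) = √3475 = 5*√139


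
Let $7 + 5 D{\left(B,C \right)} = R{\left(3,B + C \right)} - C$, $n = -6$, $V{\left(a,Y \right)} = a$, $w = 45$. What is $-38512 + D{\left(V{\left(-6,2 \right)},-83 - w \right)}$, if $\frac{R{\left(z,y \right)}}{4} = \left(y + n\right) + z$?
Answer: $- \frac{192987}{5} \approx -38597.0$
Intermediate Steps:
$R{\left(z,y \right)} = -24 + 4 y + 4 z$ ($R{\left(z,y \right)} = 4 \left(\left(y - 6\right) + z\right) = 4 \left(\left(-6 + y\right) + z\right) = 4 \left(-6 + y + z\right) = -24 + 4 y + 4 z$)
$D{\left(B,C \right)} = - \frac{19}{5} + \frac{3 C}{5} + \frac{4 B}{5}$ ($D{\left(B,C \right)} = - \frac{7}{5} + \frac{\left(-24 + 4 \left(B + C\right) + 4 \cdot 3\right) - C}{5} = - \frac{7}{5} + \frac{\left(-24 + \left(4 B + 4 C\right) + 12\right) - C}{5} = - \frac{7}{5} + \frac{\left(-12 + 4 B + 4 C\right) - C}{5} = - \frac{7}{5} + \frac{-12 + 3 C + 4 B}{5} = - \frac{7}{5} + \left(- \frac{12}{5} + \frac{3 C}{5} + \frac{4 B}{5}\right) = - \frac{19}{5} + \frac{3 C}{5} + \frac{4 B}{5}$)
$-38512 + D{\left(V{\left(-6,2 \right)},-83 - w \right)} = -38512 + \left(- \frac{19}{5} + \frac{3 \left(-83 - 45\right)}{5} + \frac{4}{5} \left(-6\right)\right) = -38512 - \left(\frac{43}{5} - \frac{3 \left(-83 - 45\right)}{5}\right) = -38512 - \frac{427}{5} = - \frac{192987}{5}$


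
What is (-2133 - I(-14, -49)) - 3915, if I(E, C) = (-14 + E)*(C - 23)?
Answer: -8064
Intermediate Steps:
I(E, C) = (-23 + C)*(-14 + E) (I(E, C) = (-14 + E)*(-23 + C) = (-23 + C)*(-14 + E))
(-2133 - I(-14, -49)) - 3915 = (-2133 - (322 - 23*(-14) - 14*(-49) - 49*(-14))) - 3915 = (-2133 - (322 + 322 + 686 + 686)) - 3915 = (-2133 - 1*2016) - 3915 = (-2133 - 2016) - 3915 = -4149 - 3915 = -8064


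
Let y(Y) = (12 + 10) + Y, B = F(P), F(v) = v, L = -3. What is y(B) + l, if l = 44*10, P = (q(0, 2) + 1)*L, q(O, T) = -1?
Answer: 462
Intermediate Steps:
P = 0 (P = (-1 + 1)*(-3) = 0*(-3) = 0)
l = 440
B = 0
y(Y) = 22 + Y
y(B) + l = (22 + 0) + 440 = 22 + 440 = 462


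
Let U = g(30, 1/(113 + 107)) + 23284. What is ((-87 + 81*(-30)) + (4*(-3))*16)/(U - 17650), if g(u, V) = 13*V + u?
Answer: -595980/1246093 ≈ -0.47828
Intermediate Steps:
g(u, V) = u + 13*V
U = 5129093/220 (U = (30 + 13/(113 + 107)) + 23284 = (30 + 13/220) + 23284 = 6613/220 + 23284 = 5129093/220 ≈ 23314.)
((-87 + 81*(-30)) + (4*(-3))*16)/(U - 17650) = ((-87 + 81*(-30)) + (4*(-3))*16)/(5129093/220 - 17650) = ((-87 - 2430) - 12*16)/(1246093/220) = (-2517 - 192)*(220/1246093) = -2709*220/1246093 = -595980/1246093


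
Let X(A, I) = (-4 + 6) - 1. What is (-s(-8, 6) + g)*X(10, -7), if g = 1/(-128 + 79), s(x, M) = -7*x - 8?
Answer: -2353/49 ≈ -48.020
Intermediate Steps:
X(A, I) = 1 (X(A, I) = 2 - 1 = 1)
s(x, M) = -8 - 7*x
g = -1/49 (g = 1/(-49) = -1/49 ≈ -0.020408)
(-s(-8, 6) + g)*X(10, -7) = (-(-8 - 7*(-8)) - 1/49)*1 = (-(-8 + 56) - 1/49)*1 = (-1*48 - 1/49)*1 = (-48 - 1/49)*1 = -2353/49*1 = -2353/49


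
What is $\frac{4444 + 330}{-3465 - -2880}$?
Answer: $- \frac{4774}{585} \approx -8.1607$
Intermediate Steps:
$\frac{4444 + 330}{-3465 - -2880} = \frac{4774}{-3465 + 2880} = \frac{4774}{-585} = 4774 \left(- \frac{1}{585}\right) = - \frac{4774}{585}$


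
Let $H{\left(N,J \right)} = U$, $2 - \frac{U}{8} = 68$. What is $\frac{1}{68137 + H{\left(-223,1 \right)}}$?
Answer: $\frac{1}{67609} \approx 1.4791 \cdot 10^{-5}$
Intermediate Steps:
$U = -528$ ($U = 16 - 544 = -528$)
$H{\left(N,J \right)} = -528$
$\frac{1}{68137 + H{\left(-223,1 \right)}} = \frac{1}{68137 - 528} = \frac{1}{67609}$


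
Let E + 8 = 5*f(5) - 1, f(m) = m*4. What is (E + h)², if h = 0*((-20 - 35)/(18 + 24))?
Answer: 8281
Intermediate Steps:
f(m) = 4*m
E = 91 (E = -8 + (5*(4*5) - 1) = -8 + (5*20 - 1) = -8 + (100 - 1) = -8 + 99 = 91)
h = 0 (h = 0*(-55/42) = 0)
(E + h)² = (91 + 0)² = 91² = 8281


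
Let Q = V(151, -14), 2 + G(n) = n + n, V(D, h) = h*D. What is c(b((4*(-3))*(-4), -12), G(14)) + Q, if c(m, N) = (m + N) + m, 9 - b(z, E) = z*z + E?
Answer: -6654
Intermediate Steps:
b(z, E) = 9 - E - z² (b(z, E) = 9 - (z*z + E) = 9 - (z² + E) = 9 - (E + z²) = 9 + (-E - z²) = 9 - E - z²)
V(D, h) = D*h
G(n) = -2 + 2*n (G(n) = -2 + (n + n) = -2 + 2*n)
Q = -2114 (Q = 151*(-14) = -2114)
c(m, N) = N + 2*m (c(m, N) = (N + m) + m = N + 2*m)
c(b((4*(-3))*(-4), -12), G(14)) + Q = ((-2 + 2*14) + 2*(9 - 1*(-12) - ((4*(-3))*(-4))²)) - 2114 = ((-2 + 28) + 2*(9 + 12 - (-12*(-4))²)) - 2114 = (26 + 2*(9 + 12 - 1*48²)) - 2114 = (26 + 2*(9 + 12 - 1*2304)) - 2114 = (26 + 2*(9 + 12 - 2304)) - 2114 = (26 + 2*(-2283)) - 2114 = (26 - 4566) - 2114 = -4540 - 2114 = -6654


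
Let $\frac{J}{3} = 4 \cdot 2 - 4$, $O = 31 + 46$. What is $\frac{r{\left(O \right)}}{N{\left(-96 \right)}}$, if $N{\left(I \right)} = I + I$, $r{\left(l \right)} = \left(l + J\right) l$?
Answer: $- \frac{6853}{192} \approx -35.693$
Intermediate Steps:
$O = 77$
$J = 12$ ($J = 3 \left(4 \cdot 2 - 4\right) = 3 \left(8 - 4\right) = 3 \cdot 4 = 12$)
$r{\left(l \right)} = l \left(12 + l\right)$ ($r{\left(l \right)} = \left(l + 12\right) l = \left(12 + l\right) l = l \left(12 + l\right)$)
$N{\left(I \right)} = 2 I$
$\frac{r{\left(O \right)}}{N{\left(-96 \right)}} = \frac{77 \left(12 + 77\right)}{2 \left(-96\right)} = \frac{77 \cdot 89}{-192} = 6853 \left(- \frac{1}{192}\right) = - \frac{6853}{192}$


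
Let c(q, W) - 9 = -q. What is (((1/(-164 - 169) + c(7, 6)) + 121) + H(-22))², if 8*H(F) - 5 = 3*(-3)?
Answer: 6655785889/443556 ≈ 15006.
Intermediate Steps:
c(q, W) = 9 - q
H(F) = -½ (H(F) = 5/8 + (3*(-3))/8 = 5/8 + (⅛)*(-9) = 5/8 - 9/8 = -½)
(((1/(-164 - 169) + c(7, 6)) + 121) + H(-22))² = (((1/(-164 - 169) + (9 - 1*7)) + 121) - ½)² = (((1/(-333) + (9 - 7)) + 121) - ½)² = (((-1/333 + 2) + 121) - ½)² = ((665/333 + 121) - ½)² = (40958/333 - ½)² = (81583/666)² = 6655785889/443556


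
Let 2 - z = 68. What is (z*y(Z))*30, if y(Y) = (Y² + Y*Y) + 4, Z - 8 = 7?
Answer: -898920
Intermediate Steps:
z = -66 (z = 2 - 1*68 = 2 - 68 = -66)
Z = 15 (Z = 8 + 7 = 15)
y(Y) = 4 + 2*Y² (y(Y) = (Y² + Y²) + 4 = 2*Y² + 4 = 4 + 2*Y²)
(z*y(Z))*30 = -66*(4 + 2*15²)*30 = -66*(4 + 2*225)*30 = -66*(4 + 450)*30 = -66*454*30 = -29964*30 = -898920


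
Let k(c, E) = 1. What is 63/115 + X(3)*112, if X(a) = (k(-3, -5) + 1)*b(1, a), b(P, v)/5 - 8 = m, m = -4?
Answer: 515263/115 ≈ 4480.5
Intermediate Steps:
b(P, v) = 20 (b(P, v) = 40 + 5*(-4) = 40 - 20 = 20)
X(a) = 40 (X(a) = (1 + 1)*20 = 2*20 = 40)
63/115 + X(3)*112 = 63/115 + 40*112 = 63*(1/115) + 4480 = 63/115 + 4480 = 515263/115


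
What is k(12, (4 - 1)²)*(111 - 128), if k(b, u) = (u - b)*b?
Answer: 612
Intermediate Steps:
k(b, u) = b*(u - b)
k(12, (4 - 1)²)*(111 - 128) = (12*((4 - 1)² - 1*12))*(111 - 128) = (12*(3² - 12))*(-17) = (12*(9 - 12))*(-17) = (12*(-3))*(-17) = -36*(-17) = 612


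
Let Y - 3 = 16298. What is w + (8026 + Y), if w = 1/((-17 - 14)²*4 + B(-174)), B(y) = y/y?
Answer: 93537316/3845 ≈ 24327.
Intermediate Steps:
Y = 16301 (Y = 3 + 16298 = 16301)
B(y) = 1
w = 1/3845 (w = 1/((-17 - 14)²*4 + 1) = 1/((-31)²*4 + 1) = 1/(961*4 + 1) = 1/(3844 + 1) = 1/3845 ≈ 0.00026008)
w + (8026 + Y) = 1/3845 + (8026 + 16301) = 1/3845 + 24327 = 93537316/3845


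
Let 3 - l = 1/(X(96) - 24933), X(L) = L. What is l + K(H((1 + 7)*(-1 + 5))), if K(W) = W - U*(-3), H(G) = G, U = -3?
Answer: 645763/24837 ≈ 26.000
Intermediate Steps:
K(W) = -9 + W (K(W) = W - (-3)*(-3) = W - 1*9 = W - 9 = -9 + W)
l = 74512/24837 (l = 3 - 1/(96 - 24933) = 3 - 1/(-24837) = 3 - 1*(-1/24837) = 3 + 1/24837 = 74512/24837 ≈ 3.0000)
l + K(H((1 + 7)*(-1 + 5))) = 74512/24837 + (-9 + (1 + 7)*(-1 + 5)) = 74512/24837 + (-9 + 8*4) = 74512/24837 + (-9 + 32) = 74512/24837 + 23 = 645763/24837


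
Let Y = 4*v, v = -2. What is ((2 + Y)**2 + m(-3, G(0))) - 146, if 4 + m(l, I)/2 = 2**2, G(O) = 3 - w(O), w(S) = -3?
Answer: -110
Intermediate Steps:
Y = -8 (Y = 4*(-2) = -8)
G(O) = 6 (G(O) = 3 - 1*(-3) = 3 + 3 = 6)
m(l, I) = 0 (m(l, I) = -8 + 2*2**2 = -8 + 2*4 = -8 + 8 = 0)
((2 + Y)**2 + m(-3, G(0))) - 146 = ((2 - 8)**2 + 0) - 146 = ((-6)**2 + 0) - 146 = (36 + 0) - 146 = 36 - 146 = -110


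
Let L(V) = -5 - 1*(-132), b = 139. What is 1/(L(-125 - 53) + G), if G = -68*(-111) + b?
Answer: 1/7814 ≈ 0.00012798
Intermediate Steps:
L(V) = 127 (L(V) = -5 + 132 = 127)
G = 7687 (G = -68*(-111) + 139 = 7548 + 139 = 7687)
1/(L(-125 - 53) + G) = 1/(127 + 7687) = 1/7814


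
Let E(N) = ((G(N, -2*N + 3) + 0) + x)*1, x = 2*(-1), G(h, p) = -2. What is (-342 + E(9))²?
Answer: 119716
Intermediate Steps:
x = -2
E(N) = -4 (E(N) = ((-2 + 0) - 2)*1 = (-2 - 2)*1 = -4*1 = -4)
(-342 + E(9))² = (-342 - 4)² = (-346)² = 119716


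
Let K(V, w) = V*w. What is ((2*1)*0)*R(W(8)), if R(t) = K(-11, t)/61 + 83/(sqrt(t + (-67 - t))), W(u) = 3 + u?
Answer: 0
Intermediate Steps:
R(t) = -11*t/61 - 83*I*sqrt(67)/67 (R(t) = -11*t/61 + 83/(sqrt(t + (-67 - t))) = -11*t*(1/61) + 83/(sqrt(-67)) = -11*t/61 + 83/((I*sqrt(67))) = -11*t/61 + 83*(-I*sqrt(67)/67) = -11*t/61 - 83*I*sqrt(67)/67)
((2*1)*0)*R(W(8)) = ((2*1)*0)*(-11*(3 + 8)/61 - 83*I*sqrt(67)/67) = (2*0)*(-11/61*11 - 83*I*sqrt(67)/67) = 0*(-121/61 - 83*I*sqrt(67)/67) = 0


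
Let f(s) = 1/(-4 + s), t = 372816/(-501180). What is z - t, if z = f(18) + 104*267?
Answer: 16236703997/584710 ≈ 27769.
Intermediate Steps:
t = -31068/41765 (t = 372816*(-1/501180) = -31068/41765 ≈ -0.74388)
z = 388753/14 (z = 1/(-4 + 18) + 104*267 = 1/14 + 27768 = 388753/14 ≈ 27768.)
z - t = 388753/14 - 1*(-31068/41765) = 388753/14 + 31068/41765 = 16236703997/584710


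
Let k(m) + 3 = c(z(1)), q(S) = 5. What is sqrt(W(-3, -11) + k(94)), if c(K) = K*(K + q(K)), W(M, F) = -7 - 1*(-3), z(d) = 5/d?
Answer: sqrt(43) ≈ 6.5574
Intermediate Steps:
W(M, F) = -4 (W(M, F) = -7 + 3 = -4)
c(K) = K*(5 + K) (c(K) = K*(K + 5) = K*(5 + K))
k(m) = 47 (k(m) = -3 + (5/1)*(5 + 5/1) = -3 + (5*1)*(5 + 5*1) = -3 + 5*(5 + 5) = -3 + 5*10 = -3 + 50 = 47)
sqrt(W(-3, -11) + k(94)) = sqrt(-4 + 47) = sqrt(43)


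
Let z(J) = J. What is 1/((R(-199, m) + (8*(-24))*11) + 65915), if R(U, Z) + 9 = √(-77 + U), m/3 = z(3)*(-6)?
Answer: 31897/2034837356 - I*√69/2034837356 ≈ 1.5675e-5 - 4.0822e-9*I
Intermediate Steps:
m = -54 (m = 3*(3*(-6)) = 3*(-18) = -54)
R(U, Z) = -9 + √(-77 + U)
1/((R(-199, m) + (8*(-24))*11) + 65915) = 1/(((-9 + √(-77 - 199)) + (8*(-24))*11) + 65915) = 1/(((-9 + √(-276)) - 192*11) + 65915) = 1/(((-9 + 2*I*√69) - 2112) + 65915) = 1/((-2121 + 2*I*√69) + 65915) = 1/(63794 + 2*I*√69)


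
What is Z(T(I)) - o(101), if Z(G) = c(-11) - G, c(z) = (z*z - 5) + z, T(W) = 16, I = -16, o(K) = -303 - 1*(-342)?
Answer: 50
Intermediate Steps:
o(K) = 39 (o(K) = -303 + 342 = 39)
c(z) = -5 + z + z**2 (c(z) = (z**2 - 5) + z = (-5 + z**2) + z = -5 + z + z**2)
Z(G) = 105 - G (Z(G) = (-5 - 11 + (-11)**2) - G = (-5 - 11 + 121) - G = 105 - G)
Z(T(I)) - o(101) = (105 - 1*16) - 1*39 = (105 - 16) - 39 = 89 - 39 = 50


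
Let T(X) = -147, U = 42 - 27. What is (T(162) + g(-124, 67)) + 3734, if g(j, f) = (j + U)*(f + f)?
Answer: -11019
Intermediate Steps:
U = 15
g(j, f) = 2*f*(15 + j) (g(j, f) = (j + 15)*(f + f) = (15 + j)*(2*f) = 2*f*(15 + j))
(T(162) + g(-124, 67)) + 3734 = (-147 + 2*67*(15 - 124)) + 3734 = (-147 + 2*67*(-109)) + 3734 = (-147 - 14606) + 3734 = -14753 + 3734 = -11019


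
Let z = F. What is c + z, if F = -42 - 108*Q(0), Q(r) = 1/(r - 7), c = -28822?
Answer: -201940/7 ≈ -28849.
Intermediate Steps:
Q(r) = 1/(-7 + r)
F = -186/7 (F = -42 - 108/(-7 + 0) = -42 - 108/(-7) = -42 - 108*(-⅐) = -42 + 108/7 = -186/7 ≈ -26.571)
z = -186/7 ≈ -26.571
c + z = -28822 - 186/7 = -201940/7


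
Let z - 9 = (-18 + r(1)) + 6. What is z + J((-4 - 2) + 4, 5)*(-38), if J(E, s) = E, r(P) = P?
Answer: 74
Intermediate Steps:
z = -2 (z = 9 + ((-18 + 1) + 6) = 9 + (-17 + 6) = 9 - 11 = -2)
z + J((-4 - 2) + 4, 5)*(-38) = -2 + ((-4 - 2) + 4)*(-38) = -2 + (-6 + 4)*(-38) = -2 - 2*(-38) = -2 + 76 = 74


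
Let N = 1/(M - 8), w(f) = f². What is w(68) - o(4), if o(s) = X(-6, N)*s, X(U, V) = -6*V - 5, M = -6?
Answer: 32496/7 ≈ 4642.3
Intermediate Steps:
N = -1/14 (N = 1/(-6 - 8) = 1/(-14) = -1/14 ≈ -0.071429)
X(U, V) = -5 - 6*V
o(s) = -32*s/7 (o(s) = (-5 - 6*(-1/14))*s = (-5 + 3/7)*s = -32*s/7)
w(68) - o(4) = 68² - (-32)*4/7 = 4624 - 1*(-128/7) = 4624 + 128/7 = 32496/7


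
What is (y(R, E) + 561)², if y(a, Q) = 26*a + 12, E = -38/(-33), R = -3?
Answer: 245025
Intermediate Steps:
E = 38/33 (E = -38*(-1/33) = 38/33 ≈ 1.1515)
y(a, Q) = 12 + 26*a
(y(R, E) + 561)² = ((12 + 26*(-3)) + 561)² = ((12 - 78) + 561)² = (-66 + 561)² = 495² = 245025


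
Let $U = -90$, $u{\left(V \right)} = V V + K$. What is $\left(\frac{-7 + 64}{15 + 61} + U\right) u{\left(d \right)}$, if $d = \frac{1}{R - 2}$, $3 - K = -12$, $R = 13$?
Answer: $- \frac{162078}{121} \approx -1339.5$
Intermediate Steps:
$K = 15$ ($K = 3 - -12 = 3 + 12 = 15$)
$d = \frac{1}{11}$ ($d = \frac{1}{13 - 2} = \frac{1}{11} \approx 0.090909$)
$u{\left(V \right)} = 15 + V^{2}$ ($u{\left(V \right)} = V V + 15 = V^{2} + 15 = 15 + V^{2}$)
$\left(\frac{-7 + 64}{15 + 61} + U\right) u{\left(d \right)} = \left(\frac{-7 + 64}{15 + 61} - 90\right) \left(15 + \left(\frac{1}{11}\right)^{2}\right) = \left(\frac{57}{76} - 90\right) \left(15 + \frac{1}{121}\right) = \left(57 \cdot \frac{1}{76} - 90\right) \frac{1816}{121} = \left(\frac{3}{4} - 90\right) \frac{1816}{121} = \left(- \frac{357}{4}\right) \frac{1816}{121} = - \frac{162078}{121}$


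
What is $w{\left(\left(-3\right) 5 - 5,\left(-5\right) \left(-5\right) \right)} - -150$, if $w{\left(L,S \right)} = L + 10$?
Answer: $140$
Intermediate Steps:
$w{\left(L,S \right)} = 10 + L$
$w{\left(\left(-3\right) 5 - 5,\left(-5\right) \left(-5\right) \right)} - -150 = \left(10 - 20\right) - -150 = \left(10 - 20\right) + 150 = -10 + 150 = 140$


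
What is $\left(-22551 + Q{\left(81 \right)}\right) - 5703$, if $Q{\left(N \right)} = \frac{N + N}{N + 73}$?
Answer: $- \frac{2175477}{77} \approx -28253.0$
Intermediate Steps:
$Q{\left(N \right)} = \frac{2 N}{73 + N}$
$\left(-22551 + Q{\left(81 \right)}\right) - 5703 = \left(-22551 + 2 \cdot 81 \frac{1}{73 + 81}\right) - 5703 = \left(-22551 + 2 \cdot 81 \cdot \frac{1}{154}\right) - 5703 = \left(-22551 + \frac{81}{77}\right) - 5703 = - \frac{1736346}{77} - 5703 = - \frac{2175477}{77}$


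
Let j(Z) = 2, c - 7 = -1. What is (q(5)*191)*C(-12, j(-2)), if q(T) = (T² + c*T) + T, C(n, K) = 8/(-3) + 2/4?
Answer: -24830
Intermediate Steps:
c = 6 (c = 7 - 1 = 6)
C(n, K) = -13/6 (C(n, K) = 8*(-⅓) + 2*(¼) = -8/3 + ½ = -13/6)
q(T) = T² + 7*T (q(T) = (T² + 6*T) + T = T² + 7*T)
(q(5)*191)*C(-12, j(-2)) = ((5*(7 + 5))*191)*(-13/6) = ((5*12)*191)*(-13/6) = (60*191)*(-13/6) = 11460*(-13/6) = -24830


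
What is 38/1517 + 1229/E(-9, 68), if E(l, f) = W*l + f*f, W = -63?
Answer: 2061651/7874747 ≈ 0.26181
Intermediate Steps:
E(l, f) = f² - 63*l (E(l, f) = -63*l + f*f = -63*l + f² = f² - 63*l)
38/1517 + 1229/E(-9, 68) = 38/1517 + 1229/(68² - 63*(-9)) = 38*(1/1517) + 1229/(4624 + 567) = 38/1517 + 1229/5191 = 2061651/7874747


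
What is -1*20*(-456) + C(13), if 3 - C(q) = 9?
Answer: 9114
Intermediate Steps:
C(q) = -6 (C(q) = 3 - 1*9 = 3 - 9 = -6)
-1*20*(-456) + C(13) = -1*20*(-456) - 6 = -20*(-456) - 6 = 9120 - 6 = 9114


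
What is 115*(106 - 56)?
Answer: 5750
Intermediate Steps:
115*(106 - 56) = 115*50 = 5750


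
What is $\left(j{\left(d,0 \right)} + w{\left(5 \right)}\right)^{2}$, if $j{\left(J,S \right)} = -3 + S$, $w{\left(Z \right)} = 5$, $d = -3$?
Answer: $4$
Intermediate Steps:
$\left(j{\left(d,0 \right)} + w{\left(5 \right)}\right)^{2} = \left(\left(-3 + 0\right) + 5\right)^{2} = \left(-3 + 5\right)^{2} = 2^{2} = 4$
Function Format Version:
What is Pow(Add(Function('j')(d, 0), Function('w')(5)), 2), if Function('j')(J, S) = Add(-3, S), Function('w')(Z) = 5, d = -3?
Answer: 4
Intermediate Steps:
Pow(Add(Function('j')(d, 0), Function('w')(5)), 2) = Pow(Add(Add(-3, 0), 5), 2) = Pow(Add(-3, 5), 2) = Pow(2, 2) = 4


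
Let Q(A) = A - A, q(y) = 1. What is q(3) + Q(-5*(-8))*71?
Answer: 1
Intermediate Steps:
Q(A) = 0
q(3) + Q(-5*(-8))*71 = 1 + 0*71 = 1 + 0 = 1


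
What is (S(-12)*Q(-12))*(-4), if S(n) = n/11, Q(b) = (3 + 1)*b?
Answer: -2304/11 ≈ -209.45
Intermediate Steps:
Q(b) = 4*b
S(n) = n/11 (S(n) = n*(1/11) = n/11)
(S(-12)*Q(-12))*(-4) = (((1/11)*(-12))*(4*(-12)))*(-4) = -12/11*(-48)*(-4) = (576/11)*(-4) = -2304/11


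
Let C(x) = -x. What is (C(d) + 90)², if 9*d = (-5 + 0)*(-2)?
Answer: 640000/81 ≈ 7901.2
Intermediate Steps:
d = 10/9 (d = ((-5 + 0)*(-2))/9 = (-5*(-2))/9 = (⅑)*10 = 10/9 ≈ 1.1111)
(C(d) + 90)² = (-1*10/9 + 90)² = (-10/9 + 90)² = (800/9)² = 640000/81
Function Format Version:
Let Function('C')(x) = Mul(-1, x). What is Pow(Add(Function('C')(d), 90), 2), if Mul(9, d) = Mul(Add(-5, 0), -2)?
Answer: Rational(640000, 81) ≈ 7901.2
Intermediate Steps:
d = Rational(10, 9) (d = Mul(Rational(1, 9), Mul(Add(-5, 0), -2)) = Mul(Rational(1, 9), Mul(-5, -2)) = Mul(Rational(1, 9), 10) = Rational(10, 9) ≈ 1.1111)
Pow(Add(Function('C')(d), 90), 2) = Pow(Add(Mul(-1, Rational(10, 9)), 90), 2) = Pow(Add(Rational(-10, 9), 90), 2) = Pow(Rational(800, 9), 2) = Rational(640000, 81)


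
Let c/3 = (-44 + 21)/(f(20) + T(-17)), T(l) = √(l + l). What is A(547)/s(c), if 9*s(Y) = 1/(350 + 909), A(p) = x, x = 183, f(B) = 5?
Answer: 2073573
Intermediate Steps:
T(l) = √2*√l (T(l) = √(2*l) = √2*√l)
A(p) = 183
c = -69/(5 + I*√34) (c = 3*((-44 + 21)/(5 + √2*√(-17))) = 3*(-23/(5 + √2*(I*√17))) = 3*(-23/(5 + I*√34)) = -69/(5 + I*√34) ≈ -5.8475 + 6.8193*I)
s(Y) = 1/11331 (s(Y) = 1/(9*(350 + 909)) = (⅑)/1259 = (⅑)*(1/1259) = 1/11331)
A(547)/s(c) = 183/(1/11331) = 183*11331 = 2073573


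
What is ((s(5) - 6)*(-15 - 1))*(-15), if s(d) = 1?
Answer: -1200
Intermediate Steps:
((s(5) - 6)*(-15 - 1))*(-15) = ((1 - 6)*(-15 - 1))*(-15) = -5*(-16)*(-15) = 80*(-15) = -1200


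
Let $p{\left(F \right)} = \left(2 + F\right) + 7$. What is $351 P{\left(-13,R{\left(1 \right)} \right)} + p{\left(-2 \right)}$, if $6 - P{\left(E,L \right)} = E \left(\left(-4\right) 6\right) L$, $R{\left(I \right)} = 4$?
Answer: $-435935$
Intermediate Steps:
$P{\left(E,L \right)} = 6 + 24 E L$ ($P{\left(E,L \right)} = 6 - E \left(\left(-4\right) 6\right) L = 6 - E \left(-24\right) L = 6 - - 24 E L = 6 + 24 E L$)
$p{\left(F \right)} = 9 + F$
$351 P{\left(-13,R{\left(1 \right)} \right)} + p{\left(-2 \right)} = 351 \left(6 + 24 \left(-13\right) 4\right) + \left(9 - 2\right) = 351 \left(6 - 1248\right) + 7 = 351 \left(-1242\right) + 7 = -435942 + 7 = -435935$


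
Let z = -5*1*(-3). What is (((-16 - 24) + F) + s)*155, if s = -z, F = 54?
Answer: -155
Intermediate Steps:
z = 15 (z = -5*(-3) = 15)
s = -15 (s = -1*15 = -15)
(((-16 - 24) + F) + s)*155 = (((-16 - 24) + 54) - 15)*155 = ((-40 + 54) - 15)*155 = (14 - 15)*155 = -1*155 = -155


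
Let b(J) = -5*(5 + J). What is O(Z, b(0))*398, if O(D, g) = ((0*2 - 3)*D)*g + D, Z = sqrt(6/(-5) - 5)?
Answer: 30248*I*sqrt(155)/5 ≈ 75317.0*I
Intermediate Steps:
b(J) = -25 - 5*J
Z = I*sqrt(155)/5 (Z = sqrt(6*(-1/5) - 5) = sqrt(-6/5 - 5) = sqrt(-31/5) = I*sqrt(155)/5 ≈ 2.49*I)
O(D, g) = D - 3*D*g (O(D, g) = ((0 - 3)*D)*g + D = (-3*D)*g + D = -3*D*g + D = D - 3*D*g)
O(Z, b(0))*398 = ((I*sqrt(155)/5)*(1 - 3*(-25 - 5*0)))*398 = ((I*sqrt(155)/5)*(1 - 3*(-25 + 0)))*398 = ((I*sqrt(155)/5)*(1 - 3*(-25)))*398 = ((I*sqrt(155)/5)*(1 + 75))*398 = ((I*sqrt(155)/5)*76)*398 = (76*I*sqrt(155)/5)*398 = 30248*I*sqrt(155)/5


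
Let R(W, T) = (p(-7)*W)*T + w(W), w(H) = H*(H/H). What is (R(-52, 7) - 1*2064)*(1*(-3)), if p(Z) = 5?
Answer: 11808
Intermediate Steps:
w(H) = H (w(H) = H*1 = H)
R(W, T) = W + 5*T*W (R(W, T) = (5*W)*T + W = 5*T*W + W = W + 5*T*W)
(R(-52, 7) - 1*2064)*(1*(-3)) = (-52*(1 + 5*7) - 1*2064)*(1*(-3)) = (-52*(1 + 35) - 2064)*(-3) = (-52*36 - 2064)*(-3) = (-1872 - 2064)*(-3) = -3936*(-3) = 11808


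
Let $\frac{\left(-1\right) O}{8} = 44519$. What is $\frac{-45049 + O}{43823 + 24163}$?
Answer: $- \frac{401201}{67986} \approx -5.9012$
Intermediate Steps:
$O = -356152$ ($O = \left(-8\right) 44519 = -356152$)
$\frac{-45049 + O}{43823 + 24163} = \frac{-45049 - 356152}{43823 + 24163} = - \frac{401201}{67986}$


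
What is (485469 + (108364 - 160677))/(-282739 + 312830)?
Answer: 433156/30091 ≈ 14.395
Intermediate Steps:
(485469 + (108364 - 160677))/(-282739 + 312830) = (485469 - 52313)/30091 = 433156*(1/30091) = 433156/30091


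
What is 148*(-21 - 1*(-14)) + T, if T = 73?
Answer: -963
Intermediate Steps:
148*(-21 - 1*(-14)) + T = 148*(-21 - 1*(-14)) + 73 = 148*(-21 + 14) + 73 = 148*(-7) + 73 = -1036 + 73 = -963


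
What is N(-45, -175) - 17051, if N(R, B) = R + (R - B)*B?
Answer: -39846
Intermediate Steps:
N(R, B) = R + B*(R - B)
N(-45, -175) - 17051 = (-45 - 1*(-175)² - 175*(-45)) - 17051 = (-45 - 1*30625 + 7875) - 17051 = (-45 - 30625 + 7875) - 17051 = -22795 - 17051 = -39846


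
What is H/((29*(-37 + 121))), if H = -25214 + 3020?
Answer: -3699/406 ≈ -9.1108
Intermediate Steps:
H = -22194
H/((29*(-37 + 121))) = -22194*1/(29*(-37 + 121)) = -22194/(29*84) = -22194/2436 = -22194*1/2436 = -3699/406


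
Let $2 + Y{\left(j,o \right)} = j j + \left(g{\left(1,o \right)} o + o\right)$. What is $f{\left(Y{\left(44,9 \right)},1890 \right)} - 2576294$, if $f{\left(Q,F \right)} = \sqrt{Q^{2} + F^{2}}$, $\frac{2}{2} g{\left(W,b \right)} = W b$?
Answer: $-2576294 + 2 \sqrt{1917169} \approx -2.5735 \cdot 10^{6}$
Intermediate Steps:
$g{\left(W,b \right)} = W b$
$Y{\left(j,o \right)} = -2 + o + j^{2} + o^{2}$ ($Y{\left(j,o \right)} = -2 + \left(j j + \left(1 o o + o\right)\right) = -2 + \left(j^{2} + \left(o o + o\right)\right) = -2 + \left(j^{2} + \left(o^{2} + o\right)\right) = -2 + \left(j^{2} + \left(o + o^{2}\right)\right) = -2 + \left(o + j^{2} + o^{2}\right) = -2 + o + j^{2} + o^{2}$)
$f{\left(Q,F \right)} = \sqrt{F^{2} + Q^{2}}$
$f{\left(Y{\left(44,9 \right)},1890 \right)} - 2576294 = \sqrt{1890^{2} + \left(-2 + 9 + 44^{2} + 9^{2}\right)^{2}} - 2576294 = \sqrt{3572100 + \left(-2 + 9 + 1936 + 81\right)^{2}} - 2576294 = \sqrt{3572100 + 2024^{2}} - 2576294 = \sqrt{3572100 + 4096576} - 2576294 = \sqrt{7668676} - 2576294 = 2 \sqrt{1917169} - 2576294 = -2576294 + 2 \sqrt{1917169}$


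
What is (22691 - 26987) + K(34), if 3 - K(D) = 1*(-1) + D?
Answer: -4326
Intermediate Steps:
K(D) = 4 - D (K(D) = 3 - (1*(-1) + D) = 3 - (-1 + D) = 3 + (1 - D) = 4 - D)
(22691 - 26987) + K(34) = (22691 - 26987) + (4 - 1*34) = -4296 + (4 - 34) = -4296 - 30 = -4326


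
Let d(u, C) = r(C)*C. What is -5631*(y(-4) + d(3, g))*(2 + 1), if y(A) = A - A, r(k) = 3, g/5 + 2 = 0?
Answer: 506790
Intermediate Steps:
g = -10 (g = -10 + 5*0 = -10 + 0 = -10)
d(u, C) = 3*C
y(A) = 0
-5631*(y(-4) + d(3, g))*(2 + 1) = -5631*(0 + 3*(-10))*(2 + 1) = -5631*(0 - 30)*3 = -(-168930)*3 = -5631*(-90) = 506790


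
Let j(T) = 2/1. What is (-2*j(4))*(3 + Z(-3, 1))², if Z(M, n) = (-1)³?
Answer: -16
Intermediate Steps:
Z(M, n) = -1
j(T) = 2 (j(T) = 2*1 = 2)
(-2*j(4))*(3 + Z(-3, 1))² = (-2*2)*(3 - 1)² = -4*2² = -4*4 = -16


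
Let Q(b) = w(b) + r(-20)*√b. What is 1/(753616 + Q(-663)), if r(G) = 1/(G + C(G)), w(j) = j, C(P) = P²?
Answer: 108726413200/81865878998180263 - 380*I*√663/81865878998180263 ≈ 1.3281e-6 - 1.1952e-13*I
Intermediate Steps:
r(G) = 1/(G + G²)
Q(b) = b + √b/380 (Q(b) = b + (1/((-20)*(1 - 20)))*√b = b + (-1/20/(-19))*√b = b + (-1/20*(-1/19))*√b = b + √b/380)
1/(753616 + Q(-663)) = 1/(753616 + (-663 + √(-663)/380)) = 1/(753616 + (-663 + (I*√663)/380)) = 1/(753616 + (-663 + I*√663/380)) = 1/(752953 + I*√663/380)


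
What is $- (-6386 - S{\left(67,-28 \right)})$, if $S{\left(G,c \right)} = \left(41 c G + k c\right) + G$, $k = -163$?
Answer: $-65899$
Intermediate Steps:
$S{\left(G,c \right)} = G - 163 c + 41 G c$ ($S{\left(G,c \right)} = \left(41 c G - 163 c\right) + G = \left(41 G c - 163 c\right) + G = \left(- 163 c + 41 G c\right) + G = G - 163 c + 41 G c$)
$- (-6386 - S{\left(67,-28 \right)}) = - (-6386 - \left(67 - -4564 + 41 \cdot 67 \left(-28\right)\right)) = - (-6386 - \left(67 + 4564 - 76916\right)) = - (-6386 - -72285) = - (-6386 + 72285) = \left(-1\right) 65899 = -65899$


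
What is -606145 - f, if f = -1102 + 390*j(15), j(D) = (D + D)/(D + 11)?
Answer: -605493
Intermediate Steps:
j(D) = 2*D/(11 + D) (j(D) = (2*D)/(11 + D) = 2*D/(11 + D))
f = -652 (f = -1102 + 390*(2*15/(11 + 15)) = -1102 + 390*(2*15/26) = -1102 + 390*(2*15*(1/26)) = -1102 + 390*(15/13) = -1102 + 450 = -652)
-606145 - f = -606145 - 1*(-652) = -606145 + 652 = -605493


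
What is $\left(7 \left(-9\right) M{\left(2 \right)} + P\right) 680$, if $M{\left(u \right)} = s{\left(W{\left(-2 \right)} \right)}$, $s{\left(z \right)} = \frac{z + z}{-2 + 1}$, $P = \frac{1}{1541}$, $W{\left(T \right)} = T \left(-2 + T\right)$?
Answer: $\frac{1056263720}{1541} \approx 6.8544 \cdot 10^{5}$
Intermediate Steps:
$P = \frac{1}{1541} \approx 0.00064893$
$s{\left(z \right)} = - 2 z$ ($s{\left(z \right)} = \frac{2 z}{-1} = 2 z \left(-1\right) = - 2 z$)
$M{\left(u \right)} = -16$ ($M{\left(u \right)} = - 2 \left(- 2 \left(-2 - 2\right)\right) = - 2 \left(\left(-2\right) \left(-4\right)\right) = \left(-2\right) 8 = -16$)
$\left(7 \left(-9\right) M{\left(2 \right)} + P\right) 680 = \left(7 \left(-9\right) \left(-16\right) + \frac{1}{1541}\right) 680 = \left(\left(-63\right) \left(-16\right) + \frac{1}{1541}\right) 680 = \left(1008 + \frac{1}{1541}\right) 680 = \frac{1553329}{1541} \cdot 680 = \frac{1056263720}{1541}$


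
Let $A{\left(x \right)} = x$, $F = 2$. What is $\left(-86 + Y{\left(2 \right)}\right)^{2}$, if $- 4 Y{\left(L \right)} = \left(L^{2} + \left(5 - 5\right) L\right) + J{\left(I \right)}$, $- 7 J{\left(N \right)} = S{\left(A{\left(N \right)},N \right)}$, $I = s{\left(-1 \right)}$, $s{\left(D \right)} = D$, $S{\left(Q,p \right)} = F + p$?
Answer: $\frac{5929225}{784} \approx 7562.8$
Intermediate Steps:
$S{\left(Q,p \right)} = 2 + p$
$I = -1$
$J{\left(N \right)} = - \frac{2}{7} - \frac{N}{7}$ ($J{\left(N \right)} = - \frac{2 + N}{7} = - \frac{2}{7} - \frac{N}{7}$)
$Y{\left(L \right)} = \frac{1}{28} - \frac{L^{2}}{4}$ ($Y{\left(L \right)} = - \frac{\left(L^{2} + \left(5 - 5\right) L\right) - \frac{1}{7}}{4} = - \frac{\left(L^{2} + 0 L\right) + \left(- \frac{2}{7} + \frac{1}{7}\right)}{4} = - \frac{\left(L^{2} + 0\right) - \frac{1}{7}}{4} = - \frac{L^{2} - \frac{1}{7}}{4} = - \frac{- \frac{1}{7} + L^{2}}{4} = \frac{1}{28} - \frac{L^{2}}{4}$)
$\left(-86 + Y{\left(2 \right)}\right)^{2} = \left(-86 + \left(\frac{1}{28} - \frac{2^{2}}{4}\right)\right)^{2} = \left(-86 + \left(\frac{1}{28} - 1\right)\right)^{2} = \left(-86 - \frac{27}{28}\right)^{2} = \left(- \frac{2435}{28}\right)^{2} = \frac{5929225}{784}$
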